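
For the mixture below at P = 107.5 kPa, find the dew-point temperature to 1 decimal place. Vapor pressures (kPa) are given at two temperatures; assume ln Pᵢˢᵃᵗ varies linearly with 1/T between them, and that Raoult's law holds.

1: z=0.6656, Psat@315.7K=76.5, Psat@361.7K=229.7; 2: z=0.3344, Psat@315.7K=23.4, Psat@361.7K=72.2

Dew-point temperature: Σzᵢ·P/Pᵢˢᵃᵗ(T) = 1. Interpolate ln Pᵢˢᵃᵗ = aᵢ + bᵢ/T.
  T = 315.7 K: ΣzᵢP/Pᵢˢᵃᵗ = 2.4716
  T = 361.7 K: ΣzᵢP/Pᵢˢᵃᵗ = 0.8094
  T = 338.7 K: ΣzᵢP/Pᵢˢᵃᵗ = 1.3617
  T = 350.2 K: ΣzᵢP/Pᵢˢᵃᵗ = 1.0409
  T = 355.9 K: ΣzᵢP/Pᵢˢᵃᵗ = 0.9170
  T = 353.0 K: ΣzᵢP/Pᵢˢᵃᵗ = 0.9776
Interpolating between 350.2 K and 353.0 K gives T ≈ 352.0 K.

T = 352.0 K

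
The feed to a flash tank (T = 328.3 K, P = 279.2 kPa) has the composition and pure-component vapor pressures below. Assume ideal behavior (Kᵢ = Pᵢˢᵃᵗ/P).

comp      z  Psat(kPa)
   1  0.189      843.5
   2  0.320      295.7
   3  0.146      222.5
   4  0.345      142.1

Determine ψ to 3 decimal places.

ψ = 0.365

Raoult's law: Kᵢ = Pᵢˢᵃᵗ/P = Pᵢˢᵃᵗ/279.2.
  K_1 = 843.5/279.2 = 3.02113, K_2 = 295.7/279.2 = 1.05910, K_3 = 222.5/279.2 = 0.79692, K_4 = 142.1/279.2 = 0.50895
Rachford–Rice: g(ψ) = Σ zᵢ(Kᵢ−1)/(1+ψ(Kᵢ−1)) = 0.
Feasibility: ΣzᵢKᵢ = 1.202, Σzᵢ/Kᵢ = 1.226 — both > 1, two phases present.
Newton–Raphson from ψ = 0.52:
  ψ = 0.520: g = -0.0561, g' = -0.342 → ψ = 0.356
  ψ = 0.356: g = 0.0034, g' = -0.391 → ψ = 0.365
Converged at ψ = 0.365.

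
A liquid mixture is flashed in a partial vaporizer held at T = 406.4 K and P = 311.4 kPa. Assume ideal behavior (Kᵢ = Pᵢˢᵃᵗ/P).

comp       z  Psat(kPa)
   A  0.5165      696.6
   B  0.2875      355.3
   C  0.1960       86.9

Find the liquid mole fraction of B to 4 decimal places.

Raoult's law: Kᵢ = Pᵢˢᵃᵗ/P = Pᵢˢᵃᵗ/311.4.
  K_A = 696.6/311.4 = 2.236994, K_B = 355.3/311.4 = 1.140976, K_C = 86.9/311.4 = 0.279062
Iterate (Newton) starting at V/F = 0.6:
  V/F = 0.6000: g = 0.15507, g' = -0.5816 → V/F = 0.8666
  V/F = 0.8666: g = -0.03212, g' = -0.9122 → V/F = 0.8314
  V/F = 0.8314: g = -0.00147, g' = -0.8314 → V/F = 0.8296
Converged at V/F = 0.8296.
Compositions from xᵢ = zᵢ/(1+V/F(Kᵢ−1)), yᵢ = Kᵢxᵢ:
  A: x = 0.2549, y = 0.5702
  B: x = 0.2574, y = 0.2937
  C: x = 0.4877, y = 0.1361

x_B = 0.2574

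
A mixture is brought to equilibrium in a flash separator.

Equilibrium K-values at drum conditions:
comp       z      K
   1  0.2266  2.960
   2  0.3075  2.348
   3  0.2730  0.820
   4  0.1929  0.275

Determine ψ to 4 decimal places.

ψ = 0.7784

Material balance + equilibrium reduce to Σ zᵢ(Kᵢ−1)/(1+ψ(Kᵢ−1)) = 0.
g(0) = ΣzᵢKᵢ − 1 = 0.6697 and g(1) = 1 − Σzᵢ/Kᵢ = -0.2419, so a root lies in (0, 1).
Newton iteration, ψ⁰ = 0.39:
  ψ = 0.3900: g = 0.27557, g' = -0.7270 → ψ = 0.7691
  ψ = 0.7691: g = 0.00752, g' = -0.8031 → ψ = 0.7784
Converged at ψ = 0.7784.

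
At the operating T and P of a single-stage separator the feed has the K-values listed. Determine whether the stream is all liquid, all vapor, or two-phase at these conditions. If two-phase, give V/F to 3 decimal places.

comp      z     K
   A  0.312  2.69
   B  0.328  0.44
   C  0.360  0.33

two-phase, V/F = 0.098

ΣzᵢKᵢ = 1.102; Σzᵢ/Kᵢ = 1.952.
Both exceed 1, so a two-phase solution exists.
Rachford–Rice: g(ψ) = Σ zᵢ(Kᵢ−1)/(1+ψ(Kᵢ−1)) = 0.
Newton iteration, ψ⁰ = 0.53:
  ψ = 0.530: g = -0.3571, g' = -0.845 → ψ = 0.107
  ψ = 0.107: g = -0.0089, g' = -0.943 → ψ = 0.098
Converged at ψ = 0.098.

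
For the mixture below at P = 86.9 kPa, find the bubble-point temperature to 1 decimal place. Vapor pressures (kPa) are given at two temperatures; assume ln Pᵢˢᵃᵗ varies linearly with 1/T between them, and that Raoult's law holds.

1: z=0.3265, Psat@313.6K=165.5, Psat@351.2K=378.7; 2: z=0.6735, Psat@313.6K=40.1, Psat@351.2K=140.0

Bubble-point temperature: ΣzᵢPᵢˢᵃᵗ(T) = P. Interpolate ln Pᵢˢᵃᵗ = aᵢ + bᵢ/T.
  T = 313.6 K: ΣzᵢPᵢˢᵃᵗ = 81.04 kPa
  T = 351.2 K: ΣzᵢPᵢˢᵃᵗ = 217.94 kPa
  T = 332.4 K: ΣzᵢPᵢˢᵃᵗ = 135.95 kPa
  T = 323.0 K: ΣzᵢPᵢˢᵃᵗ = 105.61 kPa
  T = 318.3 K: ΣzᵢPᵢˢᵃᵗ = 92.66 kPa
  T = 316.0 K: ΣzᵢPᵢˢᵃᵗ = 86.82 kPa
Interpolating between 316.0 K and 318.3 K gives T ≈ 316.0 K.

T = 316.0 K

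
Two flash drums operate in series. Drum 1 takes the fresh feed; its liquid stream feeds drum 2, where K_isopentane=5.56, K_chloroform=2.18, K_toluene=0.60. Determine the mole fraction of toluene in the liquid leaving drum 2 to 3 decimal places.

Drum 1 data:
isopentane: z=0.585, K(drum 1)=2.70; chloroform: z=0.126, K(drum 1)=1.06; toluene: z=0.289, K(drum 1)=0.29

x_toluene (drum 2) = 0.875

Drum 1:
Let ψ₁ = V/F and solve Σ zᵢ(Kᵢ−1)/(1+ψ₁(Kᵢ−1)) = 0.
g(0) = ΣzᵢKᵢ − 1 = 0.797 and g(1) = 1 − Σzᵢ/Kᵢ = -0.332, so a root lies in (0, 1).
Newton iteration, ψ₁⁰ = 0.55:
  ψ₁ = 0.550: g = 0.1846, g' = -0.844 → ψ₁ = 0.769
  ψ₁ = 0.769: g = -0.0134, g' = -1.024 → ψ₁ = 0.756
  ψ₁ = 0.756: g = -0.0001, g' = -1.002 → ψ₁ = 0.755
Converged at ψ₁ = 0.755.
Drum-1 compositions:
  isopentane: x = 0.256, y = 0.691
  chloroform: x = 0.121, y = 0.128
  toluene: x = 0.623, y = 0.181
Drum-2 feed = drum-1 liquid: z₂ = (0.2561, 0.1205, 0.6234).
Drum 2:
Iterate (Newton) starting at ψ₂ = 0.5:
  ψ₂ = 0.500: g = 0.1338, g' = -0.717 → ψ₂ = 0.687
  ψ₂ = 0.687: g = 0.0175, g' = -0.553 → ψ₂ = 0.718
  ψ₂ = 0.718: g = 0.0003, g' = -0.537 → ψ₂ = 0.719
Converged at ψ₂ = 0.719.
  isopentane: x = 0.060, y = 0.333
  chloroform: x = 0.065, y = 0.142
  toluene: x = 0.875, y = 0.525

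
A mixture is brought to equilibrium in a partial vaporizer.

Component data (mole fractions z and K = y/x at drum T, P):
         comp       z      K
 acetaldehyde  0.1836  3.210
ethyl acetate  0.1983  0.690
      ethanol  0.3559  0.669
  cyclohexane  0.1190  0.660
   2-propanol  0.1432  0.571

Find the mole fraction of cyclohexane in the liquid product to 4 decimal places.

x_cyclohexane = 0.1260

Rachford–Rice: g(ψ) = Σ zᵢ(Kᵢ−1)/(1+ψ(Kᵢ−1)) = 0.
Feasibility: ΣzᵢKᵢ = 1.1246, Σzᵢ/Kᵢ = 1.3077 — both > 1, two phases present.
Newton iteration, ψ⁰ = 0.69:
  ψ = 0.6900: g = -0.21029, g' = -0.3136 → ψ = 0.0195
  ψ = 0.0195: g = 0.10588, g' = -0.9236 → ψ = 0.1342
  ψ = 0.1342: g = 0.01797, g' = -0.6417 → ψ = 0.1622
  ψ = 0.1622: g = 0.00065, g' = -0.5965 → ψ = 0.1632
Converged at ψ = 0.1632.
Compositions from xᵢ = zᵢ/(1+ψ(Kᵢ−1)), yᵢ = Kᵢxᵢ:
  acetaldehyde: x = 0.1349, y = 0.4331
  ethyl acetate: x = 0.2089, y = 0.1441
  ethanol: x = 0.3762, y = 0.2517
  cyclohexane: x = 0.1260, y = 0.0832
  2-propanol: x = 0.1540, y = 0.0879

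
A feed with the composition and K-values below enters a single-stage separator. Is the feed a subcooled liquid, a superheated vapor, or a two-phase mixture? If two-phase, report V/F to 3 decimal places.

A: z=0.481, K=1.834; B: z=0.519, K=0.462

two-phase, V/F = 0.272

ΣzᵢKᵢ = 1.122; Σzᵢ/Kᵢ = 1.386.
Both exceed 1, so a two-phase solution exists.
Let ψ = V/F and solve Σ zᵢ(Kᵢ−1)/(1+ψ(Kᵢ−1)) = 0.
Binary case is linear: z₁(K₁−1)(1+ψ(K₂−1)) + z₂(K₂−1)(1+ψ(K₁−1)) = 0
⇒ ψ = [z₁(K₁−1)+z₂(K₂−1)] / [−(K₁−1)(K₂−1)] = 0.1219/0.4487 = 0.272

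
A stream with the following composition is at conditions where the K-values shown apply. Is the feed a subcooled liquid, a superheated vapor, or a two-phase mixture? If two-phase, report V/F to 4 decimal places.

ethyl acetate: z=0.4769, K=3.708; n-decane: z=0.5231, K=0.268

two-phase, V/F = 0.4583

ΣzᵢKᵢ = 1.9085; Σzᵢ/Kᵢ = 2.0805.
Both exceed 1, so a two-phase solution exists.
Rachford–Rice: g(ψ) = Σ zᵢ(Kᵢ−1)/(1+ψ(Kᵢ−1)) = 0.
Binary case is linear: z₁(K₁−1)(1+ψ(K₂−1)) + z₂(K₂−1)(1+ψ(K₁−1)) = 0
⇒ ψ = [z₁(K₁−1)+z₂(K₂−1)] / [−(K₁−1)(K₂−1)] = 0.90854/1.98226 = 0.4583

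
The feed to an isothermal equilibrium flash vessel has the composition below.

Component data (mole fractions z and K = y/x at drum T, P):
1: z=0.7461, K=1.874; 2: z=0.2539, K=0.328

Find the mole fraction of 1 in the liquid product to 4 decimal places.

x_1 = 0.4347

Material balance + equilibrium reduce to Σ zᵢ(Kᵢ−1)/(1+β(Kᵢ−1)) = 0.
g(0) = ΣzᵢKᵢ − 1 = 0.4815 and g(1) = 1 − Σzᵢ/Kᵢ = -0.1722, so a root lies in (0, 1).
Newton iteration, β⁰ = 0.5:
  β = 0.5000: g = 0.19683, g' = -0.5361 → β = 0.8672
  β = 0.8672: g = -0.03797, g' = -0.8430 → β = 0.8221
  β = 0.8221: g = -0.00182, g' = -0.7655 → β = 0.8198
Converged at β = 0.8198.
Compositions from xᵢ = zᵢ/(1+β(Kᵢ−1)), yᵢ = Kᵢxᵢ:
  1: x = 0.4347, y = 0.8146
  2: x = 0.5653, y = 0.1854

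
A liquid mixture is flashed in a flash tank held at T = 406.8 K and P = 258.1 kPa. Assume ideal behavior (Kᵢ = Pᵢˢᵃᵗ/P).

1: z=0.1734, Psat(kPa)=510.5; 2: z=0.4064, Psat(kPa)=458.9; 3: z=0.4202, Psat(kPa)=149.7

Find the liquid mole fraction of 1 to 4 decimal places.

Raoult's law: Kᵢ = Pᵢˢᵃᵗ/P = Pᵢˢᵃᵗ/258.1.
  K_1 = 510.5/258.1 = 1.977916, K_2 = 458.9/258.1 = 1.777993, K_3 = 149.7/258.1 = 0.580008
Newton–Raphson from ψ = 0.58:
  ψ = 0.5800: g = 0.09275, g' = -0.3139 → ψ = 0.8755
  ψ = 0.8755: g = 0.00031, g' = -0.3206 → ψ = 0.8765
Converged at ψ = 0.8765.
Compositions from xᵢ = zᵢ/(1+ψ(Kᵢ−1)), yᵢ = Kᵢxᵢ:
  1: x = 0.0934, y = 0.1847
  2: x = 0.2416, y = 0.4296
  3: x = 0.6650, y = 0.3857

x_1 = 0.0934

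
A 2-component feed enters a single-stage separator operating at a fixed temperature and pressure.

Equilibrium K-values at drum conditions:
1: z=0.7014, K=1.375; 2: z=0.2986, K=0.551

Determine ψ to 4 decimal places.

Material balance + equilibrium reduce to Σ zᵢ(Kᵢ−1)/(1+ψ(Kᵢ−1)) = 0.
Check two-phase: ΣzᵢKᵢ = 1.1290 > 1 and Σzᵢ/Kᵢ = 1.0520 > 1, so g(0) = 0.1290 > 0 and g(1) = -0.0520 < 0.
Binary case is linear: z₁(K₁−1)(1+ψ(K₂−1)) + z₂(K₂−1)(1+ψ(K₁−1)) = 0
⇒ ψ = [z₁(K₁−1)+z₂(K₂−1)] / [−(K₁−1)(K₂−1)] = 0.12895/0.16837 = 0.7659

ψ = 0.7659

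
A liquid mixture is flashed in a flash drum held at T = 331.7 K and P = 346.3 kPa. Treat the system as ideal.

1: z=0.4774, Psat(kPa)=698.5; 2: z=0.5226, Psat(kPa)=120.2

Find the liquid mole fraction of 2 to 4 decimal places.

x_2 = 0.6090

Raoult's law: Kᵢ = Pᵢˢᵃᵗ/P = Pᵢˢᵃᵗ/346.3.
  K_1 = 698.5/346.3 = 2.017037, K_2 = 120.2/346.3 = 0.347098
Material balance + equilibrium reduce to Σ zᵢ(Kᵢ−1)/(1+V/F(Kᵢ−1)) = 0.
g(0) = ΣzᵢKᵢ − 1 = 0.1443 and g(1) = 1 − Σzᵢ/Kᵢ = -0.7423, so a root lies in (0, 1).
Newton iteration, V/F⁰ = 0.42:
  V/F = 0.4200: g = -0.12991, g' = -0.6654 → V/F = 0.2247
  V/F = 0.2247: g = -0.00469, g' = -0.6331 → V/F = 0.2173
Converged at V/F = 0.2174.
Compositions from xᵢ = zᵢ/(1+V/F(Kᵢ−1)), yᵢ = Kᵢxᵢ:
  1: x = 0.3910, y = 0.7886
  2: x = 0.6090, y = 0.2114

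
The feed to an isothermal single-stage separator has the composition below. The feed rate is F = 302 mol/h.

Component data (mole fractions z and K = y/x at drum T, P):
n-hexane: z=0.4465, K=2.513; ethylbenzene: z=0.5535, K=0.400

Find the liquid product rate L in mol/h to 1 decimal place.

Material balance + equilibrium reduce to Σ zᵢ(Kᵢ−1)/(1+ψ(Kᵢ−1)) = 0.
Check two-phase: ΣzᵢKᵢ = 1.3435 > 1 and Σzᵢ/Kᵢ = 1.5614 > 1, so g(0) = 0.3435 > 0 and g(1) = -0.5614 < 0.
Binary case is linear: z₁(K₁−1)(1+ψ(K₂−1)) + z₂(K₂−1)(1+ψ(K₁−1)) = 0
⇒ ψ = [z₁(K₁−1)+z₂(K₂−1)] / [−(K₁−1)(K₂−1)] = 0.34345/0.90780 = 0.3783
Then V = ψ·F = 0.3783·302 = 114.3 mol/h and L = F − V = 187.7 mol/h.

L = 187.7 mol/h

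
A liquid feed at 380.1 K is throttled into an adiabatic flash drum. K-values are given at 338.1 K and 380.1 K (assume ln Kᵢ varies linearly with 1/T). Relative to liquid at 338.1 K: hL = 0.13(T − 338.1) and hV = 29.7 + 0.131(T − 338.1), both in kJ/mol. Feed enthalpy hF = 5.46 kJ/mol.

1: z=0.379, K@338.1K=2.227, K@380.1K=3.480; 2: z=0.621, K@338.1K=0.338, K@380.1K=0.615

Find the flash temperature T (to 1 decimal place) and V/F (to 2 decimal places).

Adiabatic flash: solve Rachford–Rice at each trial T, then check hF = ψ·hV(T) + (1−ψ)·hL(T).
  T = 338.1 K: K = (2.227, 0.338), RR gives ψ = 0.066, H_out = 1.972 kJ/mol
  T = 380.1 K: K = (3.480, 0.615), RR gives ψ = 0.734, H_out = 27.291 kJ/mol
  T = 359.1 K: K = (2.820, 0.464), RR gives ψ = 0.366, H_out = 13.606 kJ/mol
  T = 348.6 K: K = (2.515, 0.398), RR gives ψ = 0.220, H_out = 7.890 kJ/mol
  T = 343.4 K: K = (2.370, 0.367), RR gives ψ = 0.146, H_out = 5.026 kJ/mol
  T = 346.0 K: K = (2.442, 0.383), RR gives ψ = 0.183, H_out = 6.469 kJ/mol
  T = 344.7 K: K = (2.406, 0.375), RR gives ψ = 0.165, H_out = 5.750 kJ/mol
Linear interpolation between T = 343.4 (H_out = 5.026) and T = 344.7 (H_out = 5.750) on hF = 5.46 gives T ≈ 344.2 K, at which ψ = 0.16.

T = 344.2 K, V/F = 0.16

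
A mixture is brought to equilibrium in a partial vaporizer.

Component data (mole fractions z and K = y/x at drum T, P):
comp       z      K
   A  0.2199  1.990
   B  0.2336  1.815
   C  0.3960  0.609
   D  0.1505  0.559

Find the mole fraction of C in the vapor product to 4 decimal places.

Let β = V/F and solve Σ zᵢ(Kᵢ−1)/(1+β(Kᵢ−1)) = 0.
Check two-phase: ΣzᵢKᵢ = 1.1869 > 1 and Σzᵢ/Kᵢ = 1.1587 > 1, so g(0) = 0.1869 > 0 and g(1) = -0.1587 < 0.
Iterate (Newton) starting at β = 0.5:
  β = 0.5000: g = 0.00328, g' = -0.3165 → β = 0.5104
Converged at β = 0.5104.
Compositions from xᵢ = zᵢ/(1+β(Kᵢ−1)), yᵢ = Kᵢxᵢ:
  A: x = 0.1461, y = 0.2907
  B: x = 0.1650, y = 0.2994
  C: x = 0.4947, y = 0.3013
  D: x = 0.1942, y = 0.1086

y_C = 0.3013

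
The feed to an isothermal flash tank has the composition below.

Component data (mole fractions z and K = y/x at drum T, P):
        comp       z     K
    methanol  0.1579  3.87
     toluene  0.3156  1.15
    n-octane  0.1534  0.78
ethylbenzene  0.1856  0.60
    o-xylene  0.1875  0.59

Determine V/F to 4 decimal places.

V/F = 0.5083

Newton iteration, V/F⁰ = 0.5:
  V/F = 0.5000: g = 0.00273, g' = -0.3311 → V/F = 0.5082
  V/F = 0.5082: g = 0.00001, g' = -0.3278 → V/F = 0.5083
Converged at V/F = 0.5083.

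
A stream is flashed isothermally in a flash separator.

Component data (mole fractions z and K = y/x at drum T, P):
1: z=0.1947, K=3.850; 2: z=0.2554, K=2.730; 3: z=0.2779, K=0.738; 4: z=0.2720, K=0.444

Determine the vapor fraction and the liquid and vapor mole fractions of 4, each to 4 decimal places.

ψ = 0.7829, x_4 = 0.4817, y_4 = 0.2139

Material balance + equilibrium reduce to Σ zᵢ(Kᵢ−1)/(1+ψ(Kᵢ−1)) = 0.
g(0) = ΣzᵢKᵢ − 1 = 0.7727 and g(1) = 1 − Σzᵢ/Kᵢ = -0.1333, so a root lies in (0, 1).
Newton–Raphson from ψ = 0.5:
  ψ = 0.5000: g = 0.17249, g' = -0.6753 → ψ = 0.7554
  ψ = 0.7554: g = 0.01599, g' = -0.5823 → ψ = 0.7829
Converged at ψ = 0.7829.
Compositions from xᵢ = zᵢ/(1+ψ(Kᵢ−1)), yᵢ = Kᵢxᵢ:
  1: x = 0.0603, y = 0.2320
  2: x = 0.1085, y = 0.2961
  3: x = 0.3496, y = 0.2580
  4: x = 0.4817, y = 0.2139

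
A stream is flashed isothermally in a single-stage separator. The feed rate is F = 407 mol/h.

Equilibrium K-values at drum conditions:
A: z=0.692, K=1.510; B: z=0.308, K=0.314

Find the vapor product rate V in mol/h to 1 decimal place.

V = 164.8 mol/h

Newton iteration, ψ⁰ = 0.49:
  ψ = 0.490: g = -0.0359, g' = -0.444 → ψ = 0.409
  ψ = 0.409: g = -0.0017, g' = -0.403 → ψ = 0.405
Converged at ψ = 0.405.
Then V = ψ·F = 0.4048·407 = 164.8 mol/h and L = F − V = 242.2 mol/h.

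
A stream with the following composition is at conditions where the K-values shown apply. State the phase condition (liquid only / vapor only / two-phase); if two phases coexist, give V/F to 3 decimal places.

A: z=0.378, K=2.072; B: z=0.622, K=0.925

ΣzᵢKᵢ = 1.359; Σzᵢ/Kᵢ = 0.855.
Since Σzᵢ/Kᵢ < 1 the mixture is above its dew point — single vapor phase.

vapor only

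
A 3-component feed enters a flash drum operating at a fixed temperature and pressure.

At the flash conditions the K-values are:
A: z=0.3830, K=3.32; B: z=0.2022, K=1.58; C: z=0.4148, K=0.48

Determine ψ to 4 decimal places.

Rachford–Rice: g(ψ) = Σ zᵢ(Kᵢ−1)/(1+ψ(Kᵢ−1)) = 0.
g(0) = ΣzᵢKᵢ − 1 = 0.7901 and g(1) = 1 − Σzᵢ/Kᵢ = -0.1075, so a root lies in (0, 1).
Newton iteration, ψ⁰ = 0.5:
  ψ = 0.5000: g = 0.21080, g' = -0.6875 → ψ = 0.8066
  ψ = 0.8066: g = 0.01783, g' = -0.6144 → ψ = 0.8356
  ψ = 0.8356: g = -0.00008, g' = -0.6203 → ψ = 0.8355
Converged at ψ = 0.8355.

ψ = 0.8355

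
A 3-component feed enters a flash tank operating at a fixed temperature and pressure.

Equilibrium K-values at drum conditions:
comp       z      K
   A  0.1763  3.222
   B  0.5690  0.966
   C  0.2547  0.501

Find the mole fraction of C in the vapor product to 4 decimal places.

y_C = 0.1688

Rachford–Rice: g(ψ) = Σ zᵢ(Kᵢ−1)/(1+ψ(Kᵢ−1)) = 0.
g(0) = ΣzᵢKᵢ − 1 = 0.2453 and g(1) = 1 − Σzᵢ/Kᵢ = -0.1521, so a root lies in (0, 1).
Newton iteration, ψ⁰ = 0.33:
  ψ = 0.3300: g = 0.05430, g' = -0.3813 → ψ = 0.4724
  ψ = 0.4724: g = 0.00517, g' = -0.3164 → ψ = 0.4887
  ψ = 0.4887: g = 0.00004, g' = -0.3117 → ψ = 0.4888
Converged at ψ = 0.4888.
Compositions from xᵢ = zᵢ/(1+ψ(Kᵢ−1)), yᵢ = Kᵢxᵢ:
  A: x = 0.0845, y = 0.2723
  B: x = 0.5786, y = 0.5589
  C: x = 0.3369, y = 0.1688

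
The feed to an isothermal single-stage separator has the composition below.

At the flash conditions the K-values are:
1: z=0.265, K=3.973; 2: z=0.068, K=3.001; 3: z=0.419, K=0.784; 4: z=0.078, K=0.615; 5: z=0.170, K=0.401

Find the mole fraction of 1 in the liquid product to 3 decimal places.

x_1 = 0.088

Rachford–Rice: g(β) = Σ zᵢ(Kᵢ−1)/(1+β(Kᵢ−1)) = 0.
g(0) = ΣzᵢKᵢ − 1 = 0.702 and g(1) = 1 − Σzᵢ/Kᵢ = -0.175, so a root lies in (0, 1).
Newton iteration, β⁰ = 0.5:
  β = 0.500: g = 0.1008, g' = -0.613 → β = 0.664
  β = 0.664: g = 0.0081, g' = -0.531 → β = 0.680
Converged at β = 0.680.
Compositions from xᵢ = zᵢ/(1+β(Kᵢ−1)), yᵢ = Kᵢxᵢ:
  1: x = 0.088, y = 0.349
  2: x = 0.029, y = 0.086
  3: x = 0.491, y = 0.385
  4: x = 0.106, y = 0.065
  5: x = 0.287, y = 0.115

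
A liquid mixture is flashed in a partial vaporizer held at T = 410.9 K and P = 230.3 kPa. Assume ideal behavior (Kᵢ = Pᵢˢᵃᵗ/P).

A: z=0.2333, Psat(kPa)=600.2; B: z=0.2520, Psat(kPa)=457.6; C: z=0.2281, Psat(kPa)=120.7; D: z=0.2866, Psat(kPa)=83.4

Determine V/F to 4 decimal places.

Raoult's law: Kᵢ = Pᵢˢᵃᵗ/P = Pᵢˢᵃᵗ/230.3.
  K_A = 600.2/230.3 = 2.606166, K_B = 457.6/230.3 = 1.986974, K_C = 120.7/230.3 = 0.524099, K_D = 83.4/230.3 = 0.362136
Iterate (Newton) starting at V/F = 0.53:
  V/F = 0.5300: g = -0.05564, g' = -0.6400 → V/F = 0.4431
  V/F = 0.4431: g = -0.00041, g' = -0.6338 → V/F = 0.4424
Converged at V/F = 0.4424.

V/F = 0.4424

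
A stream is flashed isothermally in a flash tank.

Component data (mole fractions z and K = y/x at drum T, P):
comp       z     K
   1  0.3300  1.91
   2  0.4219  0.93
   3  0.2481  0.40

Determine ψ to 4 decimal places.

Let ψ = V/F and solve Σ zᵢ(Kᵢ−1)/(1+ψ(Kᵢ−1)) = 0.
g(0) = ΣzᵢKᵢ − 1 = 0.1219 and g(1) = 1 − Σzᵢ/Kᵢ = -0.2467, so a root lies in (0, 1).
Newton iteration, ψ⁰ = 0.5:
  ψ = 0.5000: g = -0.03687, g' = -0.3136 → ψ = 0.3824
  ψ = 0.3824: g = -0.00076, g' = -0.3030 → ψ = 0.3799
Converged at ψ = 0.3799.

ψ = 0.3799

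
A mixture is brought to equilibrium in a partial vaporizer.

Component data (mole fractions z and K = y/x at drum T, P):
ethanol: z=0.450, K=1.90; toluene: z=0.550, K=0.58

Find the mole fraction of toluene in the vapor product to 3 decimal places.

Binary case is linear: z₁(K₁−1)(1+ψ(K₂−1)) + z₂(K₂−1)(1+ψ(K₁−1)) = 0
⇒ ψ = [z₁(K₁−1)+z₂(K₂−1)] / [−(K₁−1)(K₂−1)] = 0.1740/0.3780 = 0.460
Compositions from xᵢ = zᵢ/(1+ψ(Kᵢ−1)), yᵢ = Kᵢxᵢ:
  ethanol: x = 0.318, y = 0.605
  toluene: x = 0.682, y = 0.395

y_toluene = 0.395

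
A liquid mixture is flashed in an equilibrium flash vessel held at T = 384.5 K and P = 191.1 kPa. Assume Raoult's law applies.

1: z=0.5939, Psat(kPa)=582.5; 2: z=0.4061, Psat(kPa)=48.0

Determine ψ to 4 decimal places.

Raoult's law: Kᵢ = Pᵢˢᵃᵗ/P = Pᵢˢᵃᵗ/191.1.
  K_1 = 582.5/191.1 = 3.048142, K_2 = 48.0/191.1 = 0.251177
Rachford–Rice: g(ψ) = Σ zᵢ(Kᵢ−1)/(1+ψ(Kᵢ−1)) = 0.
Check two-phase: ΣzᵢKᵢ = 1.9123 > 1 and Σzᵢ/Kᵢ = 1.8116 > 1, so g(0) = 0.9123 > 0 and g(1) = -0.8116 < 0.
Binary case is linear: z₁(K₁−1)(1+ψ(K₂−1)) + z₂(K₂−1)(1+ψ(K₁−1)) = 0
⇒ ψ = [z₁(K₁−1)+z₂(K₂−1)] / [−(K₁−1)(K₂−1)] = 0.91229/1.53370 = 0.5948

ψ = 0.5948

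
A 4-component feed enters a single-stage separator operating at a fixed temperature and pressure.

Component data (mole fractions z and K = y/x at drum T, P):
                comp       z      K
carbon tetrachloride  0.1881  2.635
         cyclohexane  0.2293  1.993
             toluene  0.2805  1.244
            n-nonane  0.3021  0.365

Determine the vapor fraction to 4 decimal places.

ψ = 0.6845

Let ψ = V/F and solve Σ zᵢ(Kᵢ−1)/(1+ψ(Kᵢ−1)) = 0.
Feasibility: ΣzᵢKᵢ = 1.4118, Σzᵢ/Kᵢ = 1.2396 — both > 1, two phases present.
Iterate (Newton) starting at ψ = 0.5:
  ψ = 0.5000: g = 0.10129, g' = -0.5280 → ψ = 0.6919
  ψ = 0.6919: g = -0.00431, g' = -0.5899 → ψ = 0.6845
Converged at ψ = 0.6845.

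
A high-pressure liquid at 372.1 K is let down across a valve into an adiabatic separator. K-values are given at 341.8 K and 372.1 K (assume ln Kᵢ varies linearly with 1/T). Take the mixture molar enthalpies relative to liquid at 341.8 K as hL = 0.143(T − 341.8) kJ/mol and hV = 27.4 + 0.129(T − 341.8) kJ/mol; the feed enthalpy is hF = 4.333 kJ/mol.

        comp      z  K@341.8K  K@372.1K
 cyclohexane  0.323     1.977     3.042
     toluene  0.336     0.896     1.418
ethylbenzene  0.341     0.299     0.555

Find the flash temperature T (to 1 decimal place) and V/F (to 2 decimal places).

T = 343.5 K, V/F = 0.15

Adiabatic flash: solve Rachford–Rice at each trial T, then check hF = ψ·hV(T) + (1−ψ)·hL(T).
  T = 341.8 K: K = (1.977, 0.896, 0.299), RR gives ψ = 0.089, H_out = 2.445 kJ/mol
  T = 372.1 K: K = (3.042, 1.418, 0.555), RR gives ψ = 1.000, H_out = 31.309 kJ/mol
  T = 357.0 K: K = (2.477, 1.139, 0.413), RR gives ψ = 0.573, H_out = 17.760 kJ/mol
  T = 349.4 K: K = (2.218, 1.013, 0.353), RR gives ψ = 0.339, H_out = 10.340 kJ/mol
  T = 345.6 K: K = (2.095, 0.953, 0.325), RR gives ψ = 0.218, H_out = 6.499 kJ/mol
  T = 343.7 K: K = (2.036, 0.924, 0.312), RR gives ψ = 0.155, H_out = 4.506 kJ/mol
Linear interpolation between T = 341.8 (H_out = 2.445) and T = 343.7 (H_out = 4.506) on hF = 4.333 gives T ≈ 343.5 K, at which ψ = 0.15.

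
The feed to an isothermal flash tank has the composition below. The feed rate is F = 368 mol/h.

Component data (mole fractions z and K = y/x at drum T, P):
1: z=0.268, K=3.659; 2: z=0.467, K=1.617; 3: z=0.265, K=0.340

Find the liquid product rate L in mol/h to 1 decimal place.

L = 51.3 mol/h

Material balance + equilibrium reduce to Σ zᵢ(Kᵢ−1)/(1+β(Kᵢ−1)) = 0.
g(0) = ΣzᵢKᵢ − 1 = 0.826 and g(1) = 1 − Σzᵢ/Kᵢ = -0.141, so a root lies in (0, 1).
Iterate (Newton) starting at β = 0.59:
  β = 0.590: g = 0.2022, g' = -0.692 → β = 0.882
  β = 0.882: g = -0.0190, g' = -0.905 → β = 0.861
Converged at β = 0.861.
Then V = β·F = 0.8607·368 = 316.7 mol/h and L = F − V = 51.3 mol/h.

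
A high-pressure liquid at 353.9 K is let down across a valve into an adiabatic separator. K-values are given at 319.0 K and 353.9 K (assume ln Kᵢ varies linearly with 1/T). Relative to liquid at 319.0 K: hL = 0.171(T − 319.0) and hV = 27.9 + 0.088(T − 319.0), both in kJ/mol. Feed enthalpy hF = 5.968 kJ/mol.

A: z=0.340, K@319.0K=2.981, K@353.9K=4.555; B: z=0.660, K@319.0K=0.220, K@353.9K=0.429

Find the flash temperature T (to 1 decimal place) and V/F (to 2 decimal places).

T = 326.7 K, V/F = 0.17

Adiabatic flash: solve Rachford–Rice at each trial T, then check hF = ψ·hV(T) + (1−ψ)·hL(T).
  T = 319.0 K: K = (2.981, 0.220), RR gives ψ = 0.103, H_out = 2.866 kJ/mol
  T = 353.9 K: K = (4.555, 0.429), RR gives ψ = 0.410, H_out = 16.214 kJ/mol
  T = 336.4 K: K = (3.723, 0.312), RR gives ψ = 0.252, H_out = 9.643 kJ/mol
  T = 327.7 K: K = (3.341, 0.263), RR gives ψ = 0.180, H_out = 6.370 kJ/mol
  T = 323.4 K: K = (3.161, 0.241), RR gives ψ = 0.143, H_out = 4.679 kJ/mol
  T = 325.5 K: K = (3.248, 0.252), RR gives ψ = 0.161, H_out = 5.514 kJ/mol
Linear interpolation between T = 325.5 (H_out = 5.514) and T = 327.7 (H_out = 6.370) on hF = 5.968 gives T ≈ 326.7 K, at which ψ = 0.17.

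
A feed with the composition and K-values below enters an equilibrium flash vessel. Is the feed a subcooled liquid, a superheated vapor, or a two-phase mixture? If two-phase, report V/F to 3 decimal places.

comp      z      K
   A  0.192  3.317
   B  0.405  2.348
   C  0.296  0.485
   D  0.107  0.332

ΣzᵢKᵢ = 1.767; Σzᵢ/Kᵢ = 1.163.
Both exceed 1, so a two-phase solution exists.
Material balance + equilibrium reduce to Σ zᵢ(Kᵢ−1)/(1+ψ(Kᵢ−1)) = 0.
Iterate (Newton) starting at ψ = 0.6:
  ψ = 0.600: g = 0.1481, g' = -0.703 → ψ = 0.811
  ψ = 0.811: g = -0.0022, g' = -0.751 → ψ = 0.808
Converged at ψ = 0.808.

two-phase, V/F = 0.808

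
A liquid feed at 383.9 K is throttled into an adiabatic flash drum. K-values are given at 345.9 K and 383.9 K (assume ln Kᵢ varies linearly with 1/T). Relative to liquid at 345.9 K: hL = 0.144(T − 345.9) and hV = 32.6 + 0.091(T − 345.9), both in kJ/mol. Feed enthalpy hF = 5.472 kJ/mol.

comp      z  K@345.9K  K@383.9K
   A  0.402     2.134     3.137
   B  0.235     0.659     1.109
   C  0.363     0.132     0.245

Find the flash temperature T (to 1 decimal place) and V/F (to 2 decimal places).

T = 350.9 K, V/F = 0.15

Adiabatic flash: solve Rachford–Rice at each trial T, then check hF = ψ·hV(T) + (1−ψ)·hL(T).
  T = 345.9 K: K = (2.134, 0.659, 0.132), RR gives ψ = 0.076, H_out = 2.481 kJ/mol
  T = 383.9 K: K = (3.137, 1.109, 0.245), RR gives ψ = 0.499, H_out = 20.744 kJ/mol
  T = 364.9 K: K = (2.613, 0.867, 0.183), RR gives ψ = 0.313, H_out = 12.611 kJ/mol
  T = 355.4 K: K = (2.368, 0.758, 0.156), RR gives ψ = 0.204, H_out = 7.921 kJ/mol
  T = 350.6 K: K = (2.248, 0.707, 0.144), RR gives ψ = 0.143, H_out = 5.291 kJ/mol
  T = 353.0 K: K = (2.308, 0.733, 0.150), RR gives ψ = 0.174, H_out = 6.632 kJ/mol
Linear interpolation between T = 350.6 (H_out = 5.291) and T = 353.0 (H_out = 6.632) on hF = 5.472 gives T ≈ 350.9 K, at which ψ = 0.15.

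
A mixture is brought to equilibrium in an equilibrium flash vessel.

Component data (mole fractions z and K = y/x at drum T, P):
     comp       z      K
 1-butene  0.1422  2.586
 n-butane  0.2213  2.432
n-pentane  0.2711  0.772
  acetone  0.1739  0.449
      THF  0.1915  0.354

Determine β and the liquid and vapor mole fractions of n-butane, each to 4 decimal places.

Rachford–Rice: g(β) = Σ zᵢ(Kᵢ−1)/(1+β(Kᵢ−1)) = 0.
Feasibility: ΣzᵢKᵢ = 1.2611, Σzᵢ/Kᵢ = 1.4254 — both > 1, two phases present.
Iterate (Newton) starting at β = 0.43:
  β = 0.4300: g = -0.03517, g' = -0.5615 → β = 0.3674
  β = 0.3674: g = 0.00037, g' = -0.5748 → β = 0.3680
Converged at β = 0.3680.
Compositions from xᵢ = zᵢ/(1+β(Kᵢ−1)), yᵢ = Kᵢxᵢ:
  1-butene: x = 0.0898, y = 0.2322
  n-butane: x = 0.1449, y = 0.3525
  n-pentane: x = 0.2959, y = 0.2285
  acetone: x = 0.2181, y = 0.0979
  THF: x = 0.2512, y = 0.0889

β = 0.3680, x_n-butane = 0.1449, y_n-butane = 0.3525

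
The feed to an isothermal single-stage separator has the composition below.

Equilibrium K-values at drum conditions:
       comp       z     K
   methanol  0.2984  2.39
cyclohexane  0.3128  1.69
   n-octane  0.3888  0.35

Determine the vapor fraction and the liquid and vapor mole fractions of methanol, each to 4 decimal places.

Let ψ = V/F and solve Σ zᵢ(Kᵢ−1)/(1+ψ(Kᵢ−1)) = 0.
Feasibility: ΣzᵢKᵢ = 1.3779, Σzᵢ/Kᵢ = 1.4208 — both > 1, two phases present.
Newton–Raphson from ψ = 0.56:
  ψ = 0.5600: g = -0.00845, g' = -0.6659 → ψ = 0.5473
Converged at ψ = 0.5473.
Compositions from xᵢ = zᵢ/(1+ψ(Kᵢ−1)), yᵢ = Kᵢxᵢ:
  methanol: x = 0.1695, y = 0.4051
  cyclohexane: x = 0.2271, y = 0.3837
  n-octane: x = 0.6035, y = 0.2112

ψ = 0.5473, x_methanol = 0.1695, y_methanol = 0.4051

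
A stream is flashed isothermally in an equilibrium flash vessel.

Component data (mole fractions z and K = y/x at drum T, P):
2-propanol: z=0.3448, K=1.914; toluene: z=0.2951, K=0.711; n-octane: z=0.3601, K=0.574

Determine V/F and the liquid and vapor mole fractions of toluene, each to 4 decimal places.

Rachford–Rice: g(V/F) = Σ zᵢ(Kᵢ−1)/(1+V/F(Kᵢ−1)) = 0.
Feasibility: ΣzᵢKᵢ = 1.0765, Σzᵢ/Kᵢ = 1.2225 — both > 1, two phases present.
Iterate (Newton) starting at V/F = 0.59:
  V/F = 0.5900: g = -0.10298, g' = -0.2740 → V/F = 0.2141
  V/F = 0.2141: g = 0.00385, g' = -0.3086 → V/F = 0.2266
  V/F = 0.2266: g = 0.00002, g' = -0.3060 → V/F = 0.2267
Converged at V/F = 0.2267.
Compositions from xᵢ = zᵢ/(1+V/F(Kᵢ−1)), yᵢ = Kᵢxᵢ:
  2-propanol: x = 0.2856, y = 0.5467
  toluene: x = 0.3158, y = 0.2245
  n-octane: x = 0.3986, y = 0.2288

V/F = 0.2267, x_toluene = 0.3158, y_toluene = 0.2245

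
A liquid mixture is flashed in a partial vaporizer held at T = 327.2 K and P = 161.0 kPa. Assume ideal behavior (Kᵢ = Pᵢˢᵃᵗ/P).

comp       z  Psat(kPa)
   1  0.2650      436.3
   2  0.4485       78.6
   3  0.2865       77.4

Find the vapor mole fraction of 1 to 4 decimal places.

Raoult's law: Kᵢ = Pᵢˢᵃᵗ/P = Pᵢˢᵃᵗ/161.0.
  K_1 = 436.3/161.0 = 2.709938, K_2 = 78.6/161.0 = 0.488199, K_3 = 77.4/161.0 = 0.480745
Material balance + equilibrium reduce to Σ zᵢ(Kᵢ−1)/(1+V/F(Kᵢ−1)) = 0.
Check two-phase: ΣzᵢKᵢ = 1.0748 > 1 and Σzᵢ/Kᵢ = 1.6124 > 1, so g(0) = 0.0748 > 0 and g(1) = -0.6124 < 0.
Newton iteration, V/F⁰ = 0.66:
  V/F = 0.6600: g = -0.36008, g' = -0.6177 → V/F = 0.0771
  V/F = 0.0771: g = 0.00643, g' = -0.8160 → V/F = 0.0850
Converged at V/F = 0.0850.
Compositions from xᵢ = zᵢ/(1+V/F(Kᵢ−1)), yᵢ = Kᵢxᵢ:
  1: x = 0.2314, y = 0.6270
  2: x = 0.4689, y = 0.2289
  3: x = 0.2997, y = 0.1441

y_1 = 0.6270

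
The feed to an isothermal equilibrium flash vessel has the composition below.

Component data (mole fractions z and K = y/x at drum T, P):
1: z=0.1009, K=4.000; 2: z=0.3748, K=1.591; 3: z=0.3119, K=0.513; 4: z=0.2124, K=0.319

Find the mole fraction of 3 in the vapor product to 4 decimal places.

y_3 = 0.1853

Rachford–Rice: g(ψ) = Σ zᵢ(Kᵢ−1)/(1+ψ(Kᵢ−1)) = 0.
Feasibility: ΣzᵢKᵢ = 1.2277, Σzᵢ/Kᵢ = 1.5346 — both > 1, two phases present.
Newton–Raphson from ψ = 0.5:
  ψ = 0.5000: g = -0.12805, g' = -0.5790 → ψ = 0.2789
  ψ = 0.2789: g = 0.00067, g' = -0.6149 → ψ = 0.2799
Converged at ψ = 0.2799.
Compositions from xᵢ = zᵢ/(1+ψ(Kᵢ−1)), yᵢ = Kᵢxᵢ:
  1: x = 0.0548, y = 0.2194
  2: x = 0.3216, y = 0.5117
  3: x = 0.3611, y = 0.1853
  4: x = 0.2624, y = 0.0837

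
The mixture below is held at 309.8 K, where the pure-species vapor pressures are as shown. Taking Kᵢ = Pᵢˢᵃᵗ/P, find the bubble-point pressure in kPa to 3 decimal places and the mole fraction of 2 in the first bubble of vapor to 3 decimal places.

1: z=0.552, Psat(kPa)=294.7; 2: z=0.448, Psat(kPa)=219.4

At the bubble point ψ → 0, so ΣzᵢKᵢ = 1 with Kᵢ = Pᵢˢᵃᵗ/P ⇒ P = ΣzᵢPᵢˢᵃᵗ.
P = 0.552·294.7 + 0.448·219.4 = 260.966 kPa
yᵢ = zᵢPᵢˢᵃᵗ/P ⇒ y_2 = 0.448·219.4/260.966 = 0.377

Pbub = 260.966 kPa, y_2 = 0.377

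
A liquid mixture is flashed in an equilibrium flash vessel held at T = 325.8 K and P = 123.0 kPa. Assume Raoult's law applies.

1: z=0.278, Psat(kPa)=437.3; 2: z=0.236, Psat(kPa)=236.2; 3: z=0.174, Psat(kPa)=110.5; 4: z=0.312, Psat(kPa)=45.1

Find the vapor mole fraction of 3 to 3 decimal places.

Raoult's law: Kᵢ = Pᵢˢᵃᵗ/P = Pᵢˢᵃᵗ/123.0.
  K_1 = 437.3/123.0 = 3.55528, K_2 = 236.2/123.0 = 1.92033, K_3 = 110.5/123.0 = 0.89837, K_4 = 45.1/123.0 = 0.36667
Material balance + equilibrium reduce to Σ zᵢ(Kᵢ−1)/(1+ψ(Kᵢ−1)) = 0.
g(0) = ΣzᵢKᵢ − 1 = 0.712 and g(1) = 1 − Σzᵢ/Kᵢ = -0.246, so a root lies in (0, 1).
Iterate (Newton) starting at ψ = 0.7:
  ψ = 0.700: g = 0.0128, g' = -0.713 → ψ = 0.718
Converged at ψ = 0.718.
Compositions from xᵢ = zᵢ/(1+ψ(Kᵢ−1)), yᵢ = Kᵢxᵢ:
  1: x = 0.098, y = 0.349
  2: x = 0.142, y = 0.273
  3: x = 0.188, y = 0.169
  4: x = 0.572, y = 0.210

y_3 = 0.169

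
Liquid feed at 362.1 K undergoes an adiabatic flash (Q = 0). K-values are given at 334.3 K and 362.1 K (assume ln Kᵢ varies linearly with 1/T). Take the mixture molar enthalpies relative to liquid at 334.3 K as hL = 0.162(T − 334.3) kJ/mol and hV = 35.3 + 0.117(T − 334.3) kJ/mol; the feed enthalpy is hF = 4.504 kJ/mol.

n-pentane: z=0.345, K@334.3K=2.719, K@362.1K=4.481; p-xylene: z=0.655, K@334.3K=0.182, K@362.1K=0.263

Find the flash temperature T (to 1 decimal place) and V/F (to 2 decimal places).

Adiabatic flash: solve Rachford–Rice at each trial T, then check hF = ψ·hV(T) + (1−ψ)·hL(T).
  T = 334.3 K: K = (2.719, 0.182), RR gives ψ = 0.041, H_out = 1.438 kJ/mol
  T = 362.1 K: K = (4.481, 0.263), RR gives ψ = 0.280, H_out = 14.036 kJ/mol
  T = 348.2 K: K = (3.526, 0.220), RR gives ψ = 0.183, H_out = 8.603 kJ/mol
  T = 341.2 K: K = (3.101, 0.201), RR gives ψ = 0.120, H_out = 5.311 kJ/mol
  T = 337.8 K: K = (2.909, 0.191), RR gives ψ = 0.083, H_out = 3.499 kJ/mol
  T = 339.5 K: K = (3.004, 0.196), RR gives ψ = 0.102, H_out = 4.426 kJ/mol
Linear interpolation between T = 339.5 (H_out = 4.426) and T = 341.2 (H_out = 5.311) on hF = 4.504 gives T ≈ 339.6 K, at which ψ = 0.10.

T = 339.6 K, V/F = 0.10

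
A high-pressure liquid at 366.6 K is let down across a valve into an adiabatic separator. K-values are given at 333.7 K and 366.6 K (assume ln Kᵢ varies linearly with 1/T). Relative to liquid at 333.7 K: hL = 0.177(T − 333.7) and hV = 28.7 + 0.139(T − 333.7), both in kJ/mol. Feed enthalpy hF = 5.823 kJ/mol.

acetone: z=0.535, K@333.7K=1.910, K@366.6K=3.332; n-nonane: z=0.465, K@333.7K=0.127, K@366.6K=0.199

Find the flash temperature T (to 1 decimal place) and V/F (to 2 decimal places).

T = 337.8 K, V/F = 0.18

Adiabatic flash: solve Rachford–Rice at each trial T, then check hF = ψ·hV(T) + (1−ψ)·hL(T).
  T = 333.7 K: K = (1.910, 0.127), RR gives ψ = 0.102, H_out = 2.923 kJ/mol
  T = 366.6 K: K = (3.332, 0.199), RR gives ψ = 0.469, H_out = 18.684 kJ/mol
  T = 350.1 K: K = (2.554, 0.161), RR gives ψ = 0.338, H_out = 12.394 kJ/mol
  T = 341.9 K: K = (2.216, 0.143), RR gives ψ = 0.242, H_out = 8.324 kJ/mol
  T = 337.8 K: K = (2.059, 0.135), RR gives ψ = 0.179, H_out = 5.849 kJ/mol
  T = 335.8 K: K = (1.986, 0.131), RR gives ψ = 0.144, H_out = 4.489 kJ/mol
Linear interpolation between T = 335.8 (H_out = 4.489) and T = 337.8 (H_out = 5.849) on hF = 5.823 gives T ≈ 337.8 K, at which ψ = 0.18.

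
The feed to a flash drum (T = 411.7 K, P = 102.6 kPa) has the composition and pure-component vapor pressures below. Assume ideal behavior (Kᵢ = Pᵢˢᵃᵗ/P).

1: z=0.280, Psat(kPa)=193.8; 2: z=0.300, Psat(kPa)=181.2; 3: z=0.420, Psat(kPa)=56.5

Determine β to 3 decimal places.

Raoult's law: Kᵢ = Pᵢˢᵃᵗ/P = Pᵢˢᵃᵗ/102.6.
  K_1 = 193.8/102.6 = 1.88889, K_2 = 181.2/102.6 = 1.76608, K_3 = 56.5/102.6 = 0.55068
Let β = V/F and solve Σ zᵢ(Kᵢ−1)/(1+β(Kᵢ−1)) = 0.
Check two-phase: ΣzᵢKᵢ = 1.290 > 1 and Σzᵢ/Kᵢ = 1.081 > 1, so g(0) = 0.290 > 0 and g(1) = -0.081 < 0.
Newton–Raphson from β = 0.5:
  β = 0.500: g = 0.0951, g' = -0.339 → β = 0.780
  β = 0.780: g = 0.0002, g' = -0.347 → β = 0.781
Converged at β = 0.781.

β = 0.781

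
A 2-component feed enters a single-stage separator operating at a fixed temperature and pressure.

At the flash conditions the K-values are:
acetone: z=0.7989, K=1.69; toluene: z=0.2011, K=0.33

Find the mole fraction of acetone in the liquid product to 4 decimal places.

x_acetone = 0.4926

Rachford–Rice: g(β) = Σ zᵢ(Kᵢ−1)/(1+β(Kᵢ−1)) = 0.
g(0) = ΣzᵢKᵢ − 1 = 0.4165 and g(1) = 1 − Σzᵢ/Kᵢ = -0.0821, so a root lies in (0, 1).
Iterate (Newton) starting at β = 0.5:
  β = 0.5000: g = 0.20723, g' = -0.4144 → β = 1.0000
  β = 1.0000: g = -0.08211, g' = -0.9621 → β = 0.9147
  β = 0.9147: g = -0.01004, g' = -0.7451 → β = 0.9012
  β = 0.9012: g = -0.00017, g' = -0.7197 → β = 0.9009
Converged at β = 0.9009.
Compositions from xᵢ = zᵢ/(1+β(Kᵢ−1)), yᵢ = Kᵢxᵢ:
  acetone: x = 0.4926, y = 0.8326
  toluene: x = 0.5074, y = 0.1674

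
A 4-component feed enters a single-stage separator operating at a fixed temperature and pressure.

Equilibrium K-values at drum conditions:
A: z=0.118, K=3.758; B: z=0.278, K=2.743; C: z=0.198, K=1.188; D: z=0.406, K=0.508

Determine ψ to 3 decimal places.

Rachford–Rice: g(ψ) = Σ zᵢ(Kᵢ−1)/(1+ψ(Kᵢ−1)) = 0.
g(0) = ΣzᵢKᵢ − 1 = 0.647 and g(1) = 1 − Σzᵢ/Kᵢ = -0.099, so a root lies in (0, 1).
Newton–Raphson from ψ = 0.56:
  ψ = 0.560: g = 0.1311, g' = -0.548 → ψ = 0.799
  ψ = 0.799: g = 0.0072, g' = -0.507 → ψ = 0.813
Converged at ψ = 0.813.

ψ = 0.813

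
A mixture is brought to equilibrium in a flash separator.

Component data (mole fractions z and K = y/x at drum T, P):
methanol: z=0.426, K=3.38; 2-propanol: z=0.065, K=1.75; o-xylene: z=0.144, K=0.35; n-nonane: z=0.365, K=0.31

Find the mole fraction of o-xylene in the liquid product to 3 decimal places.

x_o-xylene = 0.209

Material balance + equilibrium reduce to Σ zᵢ(Kᵢ−1)/(1+ψ(Kᵢ−1)) = 0.
Feasibility: ΣzᵢKᵢ = 1.717, Σzᵢ/Kᵢ = 1.752 — both > 1, two phases present.
Newton iteration, ψ⁰ = 0.5:
  ψ = 0.500: g = -0.0248, g' = -1.061 → ψ = 0.477
Converged at ψ = 0.477.
Compositions from xᵢ = zᵢ/(1+ψ(Kᵢ−1)), yᵢ = Kᵢxᵢ:
  methanol: x = 0.200, y = 0.675
  2-propanol: x = 0.048, y = 0.084
  o-xylene: x = 0.209, y = 0.073
  n-nonane: x = 0.544, y = 0.169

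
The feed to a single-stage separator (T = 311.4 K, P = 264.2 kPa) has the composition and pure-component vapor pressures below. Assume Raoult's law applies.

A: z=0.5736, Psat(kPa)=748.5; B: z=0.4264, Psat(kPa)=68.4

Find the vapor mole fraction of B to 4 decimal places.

y_B = 0.1844

Raoult's law: Kᵢ = Pᵢˢᵃᵗ/P = Pᵢˢᵃᵗ/264.2.
  K_A = 748.5/264.2 = 2.833081, K_B = 68.4/264.2 = 0.258895
Let ψ = V/F and solve Σ zᵢ(Kᵢ−1)/(1+ψ(Kᵢ−1)) = 0.
Check two-phase: ΣzᵢKᵢ = 1.7354 > 1 and Σzᵢ/Kᵢ = 1.8495 > 1, so g(0) = 0.7354 > 0 and g(1) = -0.8495 < 0.
Binary case is linear: z₁(K₁−1)(1+ψ(K₂−1)) + z₂(K₂−1)(1+ψ(K₁−1)) = 0
⇒ ψ = [z₁(K₁−1)+z₂(K₂−1)] / [−(K₁−1)(K₂−1)] = 0.73545/1.35851 = 0.5414
Compositions from xᵢ = zᵢ/(1+ψ(Kᵢ−1)), yᵢ = Kᵢxᵢ:
  A: x = 0.2879, y = 0.8156
  B: x = 0.7121, y = 0.1844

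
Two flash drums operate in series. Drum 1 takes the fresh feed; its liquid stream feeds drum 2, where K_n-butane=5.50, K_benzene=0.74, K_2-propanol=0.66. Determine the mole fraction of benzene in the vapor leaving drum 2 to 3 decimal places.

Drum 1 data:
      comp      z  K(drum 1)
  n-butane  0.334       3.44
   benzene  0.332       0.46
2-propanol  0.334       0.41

y_benzene (drum 2) = 0.335

Drum 1:
Material balance + equilibrium reduce to Σ zᵢ(Kᵢ−1)/(1+ψ₁(Kᵢ−1)) = 0.
Check two-phase: ΣzᵢKᵢ = 1.439 > 1 and Σzᵢ/Kᵢ = 1.633 > 1, so g(0) = 0.439 > 0 and g(1) = -0.633 < 0.
Iterate (Newton) starting at ψ₁ = 0.5:
  ψ₁ = 0.500: g = -0.1580, g' = -0.819 → ψ₁ = 0.307
  ψ₁ = 0.307: g = 0.0103, g' = -0.962 → ψ₁ = 0.318
Converged at ψ₁ = 0.318.
Drum-1 compositions:
  n-butane: x = 0.188, y = 0.647
  benzene: x = 0.401, y = 0.184
  2-propanol: x = 0.411, y = 0.169
Drum-2 feed = drum-1 liquid: z₂ = (0.1881, 0.4008, 0.4111).
Drum 2:
Let ψ₂ = V/F and solve Σ zᵢ(Kᵢ−1)/(1+ψ₂(Kᵢ−1)) = 0.
g(0) = ΣzᵢKᵢ − 1 = 0.602 and g(1) = 1 − Σzᵢ/Kᵢ = -0.199, so a root lies in (0, 1).
Newton iteration, ψ₂⁰ = 0.5:
  ψ₂ = 0.500: g = -0.0277, g' = -0.465 → ψ₂ = 0.440
  ψ₂ = 0.440: g = 0.0018, g' = -0.529 → ψ₂ = 0.444
Converged at ψ₂ = 0.444.
  n-butane: x = 0.063, y = 0.345
  benzene: x = 0.453, y = 0.335
  2-propanol: x = 0.484, y = 0.320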